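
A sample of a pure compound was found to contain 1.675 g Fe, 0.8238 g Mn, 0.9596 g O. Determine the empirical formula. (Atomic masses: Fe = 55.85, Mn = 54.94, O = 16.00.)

Fe: 1.675 g ÷ 55.85 g/mol = 0.02999 mol
Mn: 0.8238 g ÷ 54.94 g/mol = 0.01499 mol
O: 0.9596 g ÷ 16.00 g/mol = 0.05998 mol
Divide by the smallest (0.01499 mol Mn): Fe 2.000, Mn 1.000, O 4.000
→ Fe2MnO4

Fe2MnO4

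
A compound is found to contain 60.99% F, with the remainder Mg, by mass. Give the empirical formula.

F2Mg

Assume 100 g: 60.99 g F, 39.01 g Mg.
Moles — F: 60.99 / 19.00 = 3.21 mol; Mg: 39.01 / 24.31 = 1.605 mol
Ratios (÷ 1.605): F 2.000, Mg 1.000
→ F2Mg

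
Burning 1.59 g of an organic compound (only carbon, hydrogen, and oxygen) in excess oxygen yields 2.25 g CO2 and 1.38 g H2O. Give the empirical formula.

CH3O

mol C = 2.25 / 44.01 = 0.05112; mass C = 0.05112 × 12.01 = 0.6140 g
mol H = 2 × (1.38 / 18.02) = 0.1532; mass H = 0.1532 × 1.008 = 0.1544 g
mass O = 1.59 − (0.7684) = 0.8216 g → mol O = 0.05135
Ratios (÷ 0.05112): C 1.000, H 2.996, O 1.004
→ CH3O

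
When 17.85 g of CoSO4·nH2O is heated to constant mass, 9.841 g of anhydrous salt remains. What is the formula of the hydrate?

Mass of water lost = 17.85 − 9.841 = 8.009 g → 8.009 / 18.02 = 0.4445 mol H2O
Molar mass of CoSO4 = 155.00 g/mol → mol CoSO4 = 9.841 / 155.00 = 0.06349
n = 0.4445 / 0.06349 = 7.00 ≈ 7 → CoSO4·7H2O

CoSO4·7H2O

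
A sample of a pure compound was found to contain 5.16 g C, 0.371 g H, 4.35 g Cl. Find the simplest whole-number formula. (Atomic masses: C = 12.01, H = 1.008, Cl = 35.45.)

n(C) = 5.16/12.01 = 0.4296, n(H) = 0.371/1.008 = 0.3681, n(Cl) = 4.35/35.45 = 0.1227
Ratios (÷ 0.1227): C 3.501, H 2.999, Cl 1.000
Scaling by 2: C 7.00, H 6.00, Cl 2.00 → C7H6Cl2

C7H6Cl2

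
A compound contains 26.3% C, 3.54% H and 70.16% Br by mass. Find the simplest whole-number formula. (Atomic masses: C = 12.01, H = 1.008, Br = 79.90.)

Assume 100 g: 26.3 g C, 3.54 g H, 70.16 g Br.
Moles — C: 26.3 / 12.01 = 2.19 mol; H: 3.54 / 1.008 = 3.512 mol; Br: 70.16 / 79.90 = 0.8781 mol
Divide by the smallest (0.8781 mol Br): C 2.494, H 3.999, Br 1.000
Scaling by 2: C 4.99, H 8.00, Br 2.00 → C5H8Br2

C5H8Br2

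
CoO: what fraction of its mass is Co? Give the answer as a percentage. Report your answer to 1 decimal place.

Molar mass = 1(58.93) + 1(16.00) = 74.930 g/mol
Mass of Co per mole = 1 × 58.93 = 58.930 g
% Co = 58.930 / 74.930 × 100 = 78.6%

78.6%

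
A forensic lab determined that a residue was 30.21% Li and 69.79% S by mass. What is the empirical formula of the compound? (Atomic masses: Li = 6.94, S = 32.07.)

Assume 100 g: 30.21 g Li, 69.79 g S.
n(Li) = 30.21/6.94 = 4.353, n(S) = 69.79/32.07 = 2.176
Divide by the smallest (2.176 mol S): Li 2.000, S 1.000
Ratio ≈ 2:1, so the empirical formula is Li2S

Li2S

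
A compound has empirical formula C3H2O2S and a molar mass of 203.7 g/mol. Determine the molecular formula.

Empirical-formula mass = 102.12 g/mol
n = 203.7 / 102.12 = 1.99 ≈ 2
Molecular formula = (C3H2O2S)2 = C6H4O4S2

C6H4O4S2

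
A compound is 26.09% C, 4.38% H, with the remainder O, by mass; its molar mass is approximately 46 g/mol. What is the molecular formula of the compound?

CH2O2

Assume 100 g: 26.09 g C, 4.38 g H, 69.53 g O.
Moles — C: 26.09 / 12.01 = 2.172 mol; H: 4.38 / 1.008 = 4.345 mol; O: 69.53 / 16.00 = 4.346 mol
Divide by the smallest (2.172 mol C): C 1.000, H 2.000, O 2.000
≈ 1:2:2 → CH2O2
Empirical-formula mass = 46.03 g/mol
n = 46 / 46.03 = 1.00 ≈ 1
Molecular formula = empirical formula = CH2O2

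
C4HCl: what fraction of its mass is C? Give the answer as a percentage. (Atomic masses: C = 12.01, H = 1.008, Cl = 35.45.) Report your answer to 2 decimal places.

Molar mass = 4(12.01) + 1(1.008) + 1(35.45) = 84.498 g/mol
Mass of C per mole = 4 × 12.01 = 48.040 g
% C = 48.040 / 84.498 × 100 = 56.85%

56.85%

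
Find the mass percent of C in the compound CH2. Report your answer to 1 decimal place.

Molar mass = 1(12.01) + 2(1.008) = 14.026 g/mol
Mass of C per mole = 1 × 12.01 = 12.010 g
% C = 12.010 / 14.026 × 100 = 85.6%

85.6%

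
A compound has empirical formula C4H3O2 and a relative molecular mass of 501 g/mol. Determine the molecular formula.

Empirical-formula mass = 83.06 g/mol
n = 501 / 83.06 = 6.03 ≈ 6
Molecular formula = (C4H3O2)6 = C24H18O12

C24H18O12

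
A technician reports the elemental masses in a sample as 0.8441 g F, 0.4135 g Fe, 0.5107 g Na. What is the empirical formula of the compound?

F6FeNa3

Moles — F: 0.8441 / 19.00 = 0.04443 mol; Fe: 0.4135 / 55.85 = 0.007404 mol; Na: 0.5107 / 22.99 = 0.02221 mol
Divide by the smallest (0.007404 mol Fe): F 6.001, Fe 1.000, Na 3.000
Ratio ≈ 6:1:3, so the empirical formula is F6FeNa3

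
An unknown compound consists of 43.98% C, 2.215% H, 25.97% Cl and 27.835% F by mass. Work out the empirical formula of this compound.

Assume 100 g: 43.98 g C, 2.215 g H, 25.97 g Cl, 27.835 g F.
Moles — C: 43.98 / 12.01 = 3.662 mol; H: 2.215 / 1.008 = 2.197 mol; Cl: 25.97 / 35.45 = 0.7326 mol; F: 27.835 / 19.00 = 1.465 mol
Ratios (÷ 0.7326): C 4.999, H 3.000, Cl 1.000, F 2.000
≈ 5:3:1:2 → C5H3ClF2

C5H3ClF2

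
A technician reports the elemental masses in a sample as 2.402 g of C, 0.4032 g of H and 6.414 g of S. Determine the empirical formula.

Moles — C: 2.402 / 12.01 = 0.2 mol; H: 0.4032 / 1.008 = 0.4 mol; S: 6.414 / 32.07 = 0.2 mol
Divide by the smallest (0.2 mol S): C 1.000, H 2.000, S 1.000
≈ 1:2:1 → CH2S

CH2S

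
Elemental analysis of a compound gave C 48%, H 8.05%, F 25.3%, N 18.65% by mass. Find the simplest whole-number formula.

C3H6FN

Assume 100 g: 48 g C, 8.05 g H, 25.3 g F, 18.65 g N.
Moles — C: 48 / 12.01 = 3.997 mol; H: 8.05 / 1.008 = 7.986 mol; F: 25.3 / 19.00 = 1.332 mol; N: 18.65 / 14.01 = 1.331 mol
Ratios (÷ 1.331): C 3.002, H 5.999, F 1.000, N 1.000
→ C3H6FN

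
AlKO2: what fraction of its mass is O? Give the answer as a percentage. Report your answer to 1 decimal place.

32.6%

Molar mass = 1(26.98) + 1(39.10) + 2(16.00) = 98.080 g/mol
Mass of O per mole = 2 × 16.00 = 32.000 g
% O = 32.000 / 98.080 × 100 = 32.6%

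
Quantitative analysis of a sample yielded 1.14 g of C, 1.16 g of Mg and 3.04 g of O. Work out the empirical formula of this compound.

Moles — C: 1.14 / 12.01 = 0.09492 mol; Mg: 1.16 / 24.31 = 0.04772 mol; O: 3.04 / 16.00 = 0.19 mol
Smallest is Mg at 0.04772 mol; normalising gives C 1.989, Mg 1.000, O 3.982
→ C2MgO4

C2MgO4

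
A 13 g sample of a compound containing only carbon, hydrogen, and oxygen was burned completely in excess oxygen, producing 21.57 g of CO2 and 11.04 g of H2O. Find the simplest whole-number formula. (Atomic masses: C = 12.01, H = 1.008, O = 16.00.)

mol C = 21.57 / 44.01 = 0.4901; mass C = 0.4901 × 12.01 = 5.886 g
mol H = 2 × (11.04 / 18.02) = 1.225; mass H = 1.225 × 1.008 = 1.235 g
mass O = 13 − (7.121) = 5.879 g → mol O = 0.3674
Ratios (÷ 0.3674): C 1.334, H 3.335, O 1.000
Multiply by 3: C 4.00, H 10.00, O 3.00 → C4H10O3

C4H10O3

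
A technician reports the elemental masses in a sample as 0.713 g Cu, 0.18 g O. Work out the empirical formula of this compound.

CuO

Moles — Cu: 0.713 / 63.55 = 0.01122 mol; O: 0.18 / 16.00 = 0.01125 mol
Ratios (÷ 0.01122): Cu 1.000, O 1.003
Ratio ≈ 1:1, so the empirical formula is CuO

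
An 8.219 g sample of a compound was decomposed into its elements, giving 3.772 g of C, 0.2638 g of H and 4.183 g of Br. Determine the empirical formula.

C6H5Br

n(C) = 3.772/12.01 = 0.3141, n(H) = 0.2638/1.008 = 0.2617, n(Br) = 4.183/79.90 = 0.05235
Divide by the smallest (0.05235 mol Br): C 5.999, H 4.999, Br 1.000
→ C6H5Br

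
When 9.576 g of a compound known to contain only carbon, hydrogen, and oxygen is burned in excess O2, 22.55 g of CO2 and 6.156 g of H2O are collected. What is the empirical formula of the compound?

mol C = 22.55 / 44.01 = 0.5124; mass C = 0.5124 × 12.01 = 6.154 g
mol H = 2 × (6.156 / 18.02) = 0.6832; mass H = 0.6832 × 1.008 = 0.6887 g
mass O = 9.576 − (6.842) = 2.734 g → mol O = 0.1708
Ratios (÷ 0.1708): C 2.999, H 3.999, O 1.000
≈ 3:4:1 → C3H4O

C3H4O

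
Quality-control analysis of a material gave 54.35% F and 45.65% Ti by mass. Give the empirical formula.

Assume 100 g: 54.35 g F, 45.65 g Ti.
Moles — F: 54.35 / 19.00 = 2.861 mol; Ti: 45.65 / 47.87 = 0.9536 mol
Divide by the smallest (0.9536 mol Ti): F 3.000, Ti 1.000
→ F3Ti

F3Ti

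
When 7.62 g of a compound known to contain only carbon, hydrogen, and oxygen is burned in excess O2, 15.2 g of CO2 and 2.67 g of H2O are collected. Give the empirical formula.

mol C = 15.2 / 44.01 = 0.3454; mass C = 0.3454 × 12.01 = 4.148 g
mol H = 2 × (2.67 / 18.02) = 0.2963; mass H = 0.2963 × 1.008 = 0.2987 g
mass O = 7.62 − (4.447) = 3.173 g → mol O = 0.1983
Divide by the smallest (0.1983 mol O): C 1.741, H 1.494, O 1.000
Multiply by 4: C 6.97, H 5.98, O 4.00 → C7H6O4

C7H6O4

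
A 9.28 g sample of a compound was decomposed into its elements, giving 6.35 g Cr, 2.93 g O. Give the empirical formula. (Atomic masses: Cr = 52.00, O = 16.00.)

n(Cr) = 6.35/52.00 = 0.1221, n(O) = 2.93/16.00 = 0.1831
Ratios (÷ 0.1221): Cr 1.000, O 1.500
Multiply by 2: Cr 2.00, O 3.00 → Cr2O3

Cr2O3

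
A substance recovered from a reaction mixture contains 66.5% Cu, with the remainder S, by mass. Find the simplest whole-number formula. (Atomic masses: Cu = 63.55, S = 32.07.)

CuS

Assume 100 g: 66.5 g Cu, 33.5 g S.
Moles — Cu: 66.5 / 63.55 = 1.046 mol; S: 33.5 / 32.07 = 1.045 mol
Smallest is S at 1.045 mol; normalising gives Cu 1.002, S 1.000
≈ 1:1 → CuS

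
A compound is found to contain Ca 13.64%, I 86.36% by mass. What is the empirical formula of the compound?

CaI2

Assume 100 g: 13.64 g Ca, 86.36 g I.
Moles — Ca: 13.64 / 40.08 = 0.3403 mol; I: 86.36 / 126.90 = 0.6805 mol
Ratios (÷ 0.3403): Ca 1.000, I 2.000
Ratio ≈ 1:2, so the empirical formula is CaI2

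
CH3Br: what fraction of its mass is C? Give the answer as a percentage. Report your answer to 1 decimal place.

12.7%

Molar mass = 1(12.01) + 3(1.008) + 1(79.90) = 94.934 g/mol
Mass of C per mole = 1 × 12.01 = 12.010 g
% C = 12.010 / 94.934 × 100 = 12.7%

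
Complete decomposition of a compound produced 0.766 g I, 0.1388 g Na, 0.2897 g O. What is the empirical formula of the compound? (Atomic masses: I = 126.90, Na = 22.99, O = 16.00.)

INaO3

Moles — I: 0.766 / 126.90 = 0.006036 mol; Na: 0.1388 / 22.99 = 0.006037 mol; O: 0.2897 / 16.00 = 0.01811 mol
Divide by the smallest (0.006036 mol I): I 1.000, Na 1.000, O 3.000
≈ 1:1:3 → INaO3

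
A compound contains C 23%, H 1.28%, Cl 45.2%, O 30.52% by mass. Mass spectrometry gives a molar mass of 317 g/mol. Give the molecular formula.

Assume 100 g: 23 g C, 1.28 g H, 45.2 g Cl, 30.52 g O.
n(C) = 23/12.01 = 1.915, n(H) = 1.28/1.008 = 1.27, n(Cl) = 45.2/35.45 = 1.275, n(O) = 30.52/16.00 = 1.907
Divide by the smallest (1.27 mol H): C 1.508, H 1.000, Cl 1.004, O 1.502
Multiply by 2: C 3.02, H 2.00, Cl 2.01, O 3.00 → C3H2Cl2O3
Empirical-formula mass = 156.95 g/mol
n = 317 / 156.95 = 2.02 ≈ 2
Molecular formula = (C3H2Cl2O3)×2 = C6H4Cl4O6

C6H4Cl4O6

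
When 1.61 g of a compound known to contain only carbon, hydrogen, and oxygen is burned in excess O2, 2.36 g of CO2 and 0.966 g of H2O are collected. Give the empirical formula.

mol C = 2.36 / 44.01 = 0.05362; mass C = 0.05362 × 12.01 = 0.6440 g
mol H = 2 × (0.966 / 18.02) = 0.1072; mass H = 0.1072 × 1.008 = 0.1081 g
mass O = 1.61 − (0.7521) = 0.8579 g → mol O = 0.05362
Smallest is O at 0.05362 mol; normalising gives C 1.000, H 2.000, O 1.000
→ CH2O

CH2O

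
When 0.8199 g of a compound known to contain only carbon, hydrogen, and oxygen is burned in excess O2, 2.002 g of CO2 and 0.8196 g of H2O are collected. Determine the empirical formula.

C4H8O

mol C = 2.002 / 44.01 = 0.04549; mass C = 0.04549 × 12.01 = 0.5463 g
mol H = 2 × (0.8196 / 18.02) = 0.09097; mass H = 0.09097 × 1.008 = 0.09169 g
mass O = 0.8199 − (0.6380) = 0.1819 g → mol O = 0.01137
Divide by the smallest (0.01137 mol O): C 4.002, H 8.002, O 1.000
→ C4H8O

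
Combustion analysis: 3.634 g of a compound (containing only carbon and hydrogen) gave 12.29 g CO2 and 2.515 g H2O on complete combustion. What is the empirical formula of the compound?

CH

mol C = 12.29 / 44.01 = 0.2793; mass C = 0.2793 × 12.01 = 3.354 g
mol H = 2 × (2.515 / 18.02) = 0.2791; mass H = 0.2791 × 1.008 = 0.2814 g
Ratios (÷ 0.2791): C 1.000, H 1.000
≈ 1:1 → CH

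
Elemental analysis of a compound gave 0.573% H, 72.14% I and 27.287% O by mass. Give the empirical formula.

Assume 100 g: 0.573 g H, 72.14 g I, 27.287 g O.
H: 0.573 g ÷ 1.008 g/mol = 0.5685 mol
I: 72.14 g ÷ 126.90 g/mol = 0.5685 mol
O: 27.287 g ÷ 16.00 g/mol = 1.705 mol
Divide by the smallest (0.5685 mol H): H 1.000, I 1.000, O 3.000
→ HIO3

HIO3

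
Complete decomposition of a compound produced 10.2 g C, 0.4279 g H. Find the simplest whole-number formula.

n(C) = 10.2/12.01 = 0.8493, n(H) = 0.4279/1.008 = 0.4245
Smallest is H at 0.4245 mol; normalising gives C 2.001, H 1.000
Ratio ≈ 2:1, so the empirical formula is C2H

C2H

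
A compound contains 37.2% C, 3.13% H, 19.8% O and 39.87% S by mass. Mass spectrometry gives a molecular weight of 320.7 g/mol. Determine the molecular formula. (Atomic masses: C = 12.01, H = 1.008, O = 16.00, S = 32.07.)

Assume 100 g: 37.2 g C, 3.13 g H, 19.8 g O, 39.87 g S.
Moles — C: 37.2 / 12.01 = 3.097 mol; H: 3.13 / 1.008 = 3.105 mol; O: 19.8 / 16.00 = 1.238 mol; S: 39.87 / 32.07 = 1.243 mol
Divide by the smallest (1.238 mol O): C 2.503, H 2.509, O 1.000, S 1.005
Scaling by 2: C 5.01, H 5.02, O 2.00, S 2.01 → C5H5O2S2
Empirical-formula mass = 161.23 g/mol
n = 320.7 / 161.23 = 1.99 ≈ 2
Molecular formula = (C5H5O2S2)×2 = C10H10O4S4

C10H10O4S4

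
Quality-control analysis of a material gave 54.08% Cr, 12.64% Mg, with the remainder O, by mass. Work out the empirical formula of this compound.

Cr2MgO4

Assume 100 g: 54.08 g Cr, 12.64 g Mg, 33.28 g O.
n(Cr) = 54.08/52.00 = 1.04, n(Mg) = 12.64/24.31 = 0.52, n(O) = 33.28/16.00 = 2.08
Ratios (÷ 0.52): Cr 2.000, Mg 1.000, O 4.000
Ratio ≈ 2:1:4, so the empirical formula is Cr2MgO4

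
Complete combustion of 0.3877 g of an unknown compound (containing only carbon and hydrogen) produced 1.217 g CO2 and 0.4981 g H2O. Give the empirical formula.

mol C = 1.217 / 44.01 = 0.02765; mass C = 0.02765 × 12.01 = 0.3321 g
mol H = 2 × (0.4981 / 18.02) = 0.05528; mass H = 0.05528 × 1.008 = 0.05573 g
Smallest is C at 0.02765 mol; normalising gives C 1.000, H 1.999
Ratio ≈ 1:2, so the empirical formula is CH2

CH2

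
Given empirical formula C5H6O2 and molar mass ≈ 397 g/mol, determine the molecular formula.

C20H24O8

Empirical-formula mass = 98.10 g/mol
n = 397 / 98.10 = 4.05 ≈ 4
Molecular formula = (C5H6O2)4 = C20H24O8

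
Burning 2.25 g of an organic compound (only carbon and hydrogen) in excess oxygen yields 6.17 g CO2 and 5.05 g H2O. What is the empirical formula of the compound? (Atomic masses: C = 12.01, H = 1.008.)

mol C = 6.17 / 44.01 = 0.1402; mass C = 0.1402 × 12.01 = 1.684 g
mol H = 2 × (5.05 / 18.02) = 0.5605; mass H = 0.5605 × 1.008 = 0.5650 g
Ratios (÷ 0.1402): C 1.000, H 3.998
Ratio ≈ 1:4, so the empirical formula is CH4

CH4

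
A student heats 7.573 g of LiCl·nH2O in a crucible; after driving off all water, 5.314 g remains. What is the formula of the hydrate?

Mass of water lost = 7.573 − 5.314 = 2.259 g → 2.259 / 18.02 = 0.1254 mol H2O
Molar mass of LiCl = 42.39 g/mol → mol LiCl = 5.314 / 42.39 = 0.1254
n = 0.1254 / 0.1254 = 1.00 ≈ 1 → LiCl·H2O

LiCl·H2O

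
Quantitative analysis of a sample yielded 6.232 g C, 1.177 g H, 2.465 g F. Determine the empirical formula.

n(C) = 6.232/12.01 = 0.5189, n(H) = 1.177/1.008 = 1.168, n(F) = 2.465/19.00 = 0.1297
Ratios (÷ 0.1297): C 4.000, H 9.000, F 1.000
≈ 4:9:1 → C4H9F

C4H9F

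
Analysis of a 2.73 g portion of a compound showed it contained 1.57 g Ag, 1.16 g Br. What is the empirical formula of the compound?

AgBr

Moles — Ag: 1.57 / 107.87 = 0.01455 mol; Br: 1.16 / 79.90 = 0.01452 mol
Smallest is Br at 0.01452 mol; normalising gives Ag 1.003, Br 1.000
Ratio ≈ 1:1, so the empirical formula is AgBr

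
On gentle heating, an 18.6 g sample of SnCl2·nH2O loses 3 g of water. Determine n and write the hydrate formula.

Mass of anhydrous SnCl2 = 18.6 − 3 = 15.6 g
mol H2O = 3 / 18.02 = 0.1665
Molar mass of SnCl2 = 189.61 g/mol → mol SnCl2 = 15.6 / 189.61 = 0.08227
n = 0.1665 / 0.08227 = 2.02 ≈ 2 → SnCl2·2H2O

SnCl2·2H2O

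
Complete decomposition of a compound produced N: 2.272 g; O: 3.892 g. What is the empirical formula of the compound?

N2O3

n(N) = 2.272/14.01 = 0.1622, n(O) = 3.892/16.00 = 0.2432
Ratios (÷ 0.1622): N 1.000, O 1.500
Scaling by 2: N 2.00, O 3.00 → N2O3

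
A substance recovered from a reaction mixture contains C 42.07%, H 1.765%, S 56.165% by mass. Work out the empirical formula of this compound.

Assume 100 g: 42.07 g C, 1.765 g H, 56.165 g S.
n(C) = 42.07/12.01 = 3.503, n(H) = 1.765/1.008 = 1.751, n(S) = 56.165/32.07 = 1.751
Smallest is H at 1.751 mol; normalising gives C 2.001, H 1.000, S 1.000
→ C2HS

C2HS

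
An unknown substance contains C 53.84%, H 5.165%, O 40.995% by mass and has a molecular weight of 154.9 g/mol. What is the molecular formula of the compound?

C7H8O4

Assume 100 g: 53.84 g C, 5.165 g H, 40.995 g O.
n(C) = 53.84/12.01 = 4.483, n(H) = 5.165/1.008 = 5.124, n(O) = 40.995/16.00 = 2.562
Ratios (÷ 2.562): C 1.750, H 2.000, O 1.000
Multiply by 4: C 7.00, H 8.00, O 4.00 → C7H8O4
Empirical-formula mass = 156.13 g/mol
n = 154.9 / 156.13 = 0.99 ≈ 1
Molecular formula = empirical formula = C7H8O4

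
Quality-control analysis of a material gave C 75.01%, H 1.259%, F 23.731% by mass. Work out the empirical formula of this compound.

Assume 100 g: 75.01 g C, 1.259 g H, 23.731 g F.
n(C) = 75.01/12.01 = 6.246, n(H) = 1.259/1.008 = 1.249, n(F) = 23.731/19.00 = 1.249
Smallest is F at 1.249 mol; normalising gives C 5.001, H 1.000, F 1.000
→ C5HF

C5HF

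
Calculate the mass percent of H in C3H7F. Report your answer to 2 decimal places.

Molar mass = 3(12.01) + 7(1.008) + 1(19.00) = 62.086 g/mol
Mass of H per mole = 7 × 1.008 = 7.056 g
% H = 7.056 / 62.086 × 100 = 11.36%

11.36%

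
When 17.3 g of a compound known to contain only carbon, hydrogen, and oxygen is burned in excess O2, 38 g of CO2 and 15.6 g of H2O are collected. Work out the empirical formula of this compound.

mol C = 38 / 44.01 = 0.8634; mass C = 0.8634 × 12.01 = 10.37 g
mol H = 2 × (15.6 / 18.02) = 1.731; mass H = 1.731 × 1.008 = 1.745 g
mass O = 17.3 − (12.12) = 5.185 g → mol O = 0.3241
Smallest is O at 0.3241 mol; normalising gives C 2.665, H 5.343, O 1.000
Multiply by 3: C 7.99, H 16.03, O 3.00 → C8H16O3

C8H16O3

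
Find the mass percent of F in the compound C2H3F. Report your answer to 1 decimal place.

41.3%

Molar mass = 2(12.01) + 3(1.008) + 1(19.00) = 46.044 g/mol
Mass of F per mole = 1 × 19.00 = 19.000 g
% F = 19.000 / 46.044 × 100 = 41.3%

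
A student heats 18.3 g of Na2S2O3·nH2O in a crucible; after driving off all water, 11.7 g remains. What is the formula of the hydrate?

Na2S2O3·5H2O

Mass of water lost = 18.3 − 11.7 = 6.6 g → 6.6 / 18.02 = 0.3663 mol H2O
Molar mass of Na2S2O3 = 158.12 g/mol → mol Na2S2O3 = 11.7 / 158.12 = 0.07399
n = 0.3663 / 0.07399 = 4.95 ≈ 5 → Na2S2O3·5H2O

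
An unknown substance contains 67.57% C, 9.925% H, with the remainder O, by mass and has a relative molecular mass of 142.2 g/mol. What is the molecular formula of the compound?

Assume 100 g: 67.57 g C, 9.925 g H, 22.505 g O.
C: 67.57 g ÷ 12.01 g/mol = 5.626 mol
H: 9.925 g ÷ 1.008 g/mol = 9.846 mol
O: 22.505 g ÷ 16.00 g/mol = 1.407 mol
Smallest is O at 1.407 mol; normalising gives C 4.000, H 7.000, O 1.000
→ C4H7O
Empirical-formula mass = 71.10 g/mol
n = 142.2 / 71.10 = 2.00 ≈ 2
Molecular formula = (C4H7O)×2 = C8H14O2

C8H14O2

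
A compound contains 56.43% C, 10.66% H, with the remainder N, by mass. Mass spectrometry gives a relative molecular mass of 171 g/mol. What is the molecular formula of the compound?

Assume 100 g: 56.43 g C, 10.66 g H, 32.91 g N.
n(C) = 56.43/12.01 = 4.699, n(H) = 10.66/1.008 = 10.58, n(N) = 32.91/14.01 = 2.349
Ratios (÷ 2.349): C 2.000, H 4.502, N 1.000
Scaling by 2: C 4.00, H 9.00, N 2.00 → C4H9N2
Empirical-formula mass = 85.13 g/mol
n = 171 / 85.13 = 2.01 ≈ 2
Molecular formula = (C4H9N2)×2 = C8H18N4

C8H18N4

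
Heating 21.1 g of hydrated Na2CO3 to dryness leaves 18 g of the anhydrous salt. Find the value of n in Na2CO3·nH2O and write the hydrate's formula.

Na2CO3·H2O

Mass of water lost = 21.1 − 18 = 3.1 g → 3.1 / 18.02 = 0.172 mol H2O
Molar mass of Na2CO3 = 105.99 g/mol → mol Na2CO3 = 18 / 105.99 = 0.1698
n = 0.172 / 0.1698 = 1.01 ≈ 1 → Na2CO3·H2O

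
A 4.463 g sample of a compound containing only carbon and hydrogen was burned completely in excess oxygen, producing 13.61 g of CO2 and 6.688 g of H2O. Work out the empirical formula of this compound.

mol C = 13.61 / 44.01 = 0.3092; mass C = 0.3092 × 12.01 = 3.714 g
mol H = 2 × (6.688 / 18.02) = 0.7423; mass H = 0.7423 × 1.008 = 0.7482 g
Divide by the smallest (0.3092 mol C): C 1.000, H 2.400
×5: C 5.00, H 12.00 → C5H12

C5H12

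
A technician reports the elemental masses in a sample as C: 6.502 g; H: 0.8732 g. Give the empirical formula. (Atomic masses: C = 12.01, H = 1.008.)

n(C) = 6.502/12.01 = 0.5414, n(H) = 0.8732/1.008 = 0.8663
Smallest is C at 0.5414 mol; normalising gives C 1.000, H 1.600
×5: C 5.00, H 8.00 → C5H8

C5H8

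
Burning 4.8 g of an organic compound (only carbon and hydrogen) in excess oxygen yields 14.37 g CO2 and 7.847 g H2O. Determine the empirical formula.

mol C = 14.37 / 44.01 = 0.3265; mass C = 0.3265 × 12.01 = 3.921 g
mol H = 2 × (7.847 / 18.02) = 0.8709; mass H = 0.8709 × 1.008 = 0.8779 g
Smallest is C at 0.3265 mol; normalising gives C 1.000, H 2.667
Multiply by 3: C 3.00, H 8.00 → C3H8

C3H8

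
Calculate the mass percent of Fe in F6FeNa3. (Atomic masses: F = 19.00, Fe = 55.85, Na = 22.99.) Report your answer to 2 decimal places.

Molar mass = 6(19.00) + 1(55.85) + 3(22.99) = 238.820 g/mol
Mass of Fe per mole = 1 × 55.85 = 55.850 g
% Fe = 55.850 / 238.820 × 100 = 23.39%

23.39%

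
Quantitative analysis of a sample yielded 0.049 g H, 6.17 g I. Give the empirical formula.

n(H) = 0.049/1.008 = 0.04861, n(I) = 6.17/126.90 = 0.04862
Divide by the smallest (0.04861 mol H): H 1.000, I 1.000
→ HI

HI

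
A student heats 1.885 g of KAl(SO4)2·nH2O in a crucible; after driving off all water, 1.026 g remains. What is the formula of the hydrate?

Mass of water lost = 1.885 − 1.026 = 0.859 g → 0.859 / 18.02 = 0.04767 mol H2O
Molar mass of KAl(SO4)2 = 258.22 g/mol → mol KAl(SO4)2 = 1.026 / 258.22 = 0.003973
n = 0.04767 / 0.003973 = 12.00 ≈ 12 → KAl(SO4)2·12H2O

KAl(SO4)2·12H2O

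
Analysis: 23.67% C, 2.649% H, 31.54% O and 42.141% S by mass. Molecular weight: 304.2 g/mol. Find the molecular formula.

C6H8O6S4

Assume 100 g: 23.67 g C, 2.649 g H, 31.54 g O, 42.141 g S.
Moles — C: 23.67 / 12.01 = 1.971 mol; H: 2.649 / 1.008 = 2.628 mol; O: 31.54 / 16.00 = 1.971 mol; S: 42.141 / 32.07 = 1.314 mol
Smallest is S at 1.314 mol; normalising gives C 1.500, H 2.000, O 1.500, S 1.000
Multiply by 2: C 3.00, H 4.00, O 3.00, S 2.00 → C3H4O3S2
Empirical-formula mass = 152.20 g/mol
n = 304.2 / 152.20 = 2.00 ≈ 2
Molecular formula = (C3H4O3S2)×2 = C6H8O6S4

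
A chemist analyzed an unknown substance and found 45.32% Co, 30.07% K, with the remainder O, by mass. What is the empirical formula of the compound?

CoKO2

Assume 100 g: 45.32 g Co, 30.07 g K, 24.61 g O.
n(Co) = 45.32/58.93 = 0.769, n(K) = 30.07/39.10 = 0.7691, n(O) = 24.61/16.00 = 1.538
Divide by the smallest (0.769 mol Co): Co 1.000, K 1.000, O 2.000
Ratio ≈ 1:1:2, so the empirical formula is CoKO2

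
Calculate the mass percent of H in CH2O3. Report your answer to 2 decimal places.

3.25%

Molar mass = 1(12.01) + 2(1.008) + 3(16.00) = 62.026 g/mol
Mass of H per mole = 2 × 1.008 = 2.016 g
% H = 2.016 / 62.026 × 100 = 3.25%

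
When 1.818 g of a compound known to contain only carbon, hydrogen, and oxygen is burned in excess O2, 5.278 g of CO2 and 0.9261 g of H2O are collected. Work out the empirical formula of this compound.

C7H6O

mol C = 5.278 / 44.01 = 0.1199; mass C = 0.1199 × 12.01 = 1.440 g
mol H = 2 × (0.9261 / 18.02) = 0.1028; mass H = 0.1028 × 1.008 = 0.1036 g
mass O = 1.818 − (1.544) = 0.2741 g → mol O = 0.01713
Divide by the smallest (0.01713 mol O): C 7.001, H 6.001, O 1.000
→ C7H6O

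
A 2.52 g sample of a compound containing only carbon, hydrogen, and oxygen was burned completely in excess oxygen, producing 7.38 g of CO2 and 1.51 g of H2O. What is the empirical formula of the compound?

mol C = 7.38 / 44.01 = 0.1677; mass C = 0.1677 × 12.01 = 2.014 g
mol H = 2 × (1.51 / 18.02) = 0.1676; mass H = 0.1676 × 1.008 = 0.1689 g
mass O = 2.52 − (2.183) = 0.3371 g → mol O = 0.02107
Ratios (÷ 0.02107): C 7.959, H 7.954, O 1.000
→ C8H8O

C8H8O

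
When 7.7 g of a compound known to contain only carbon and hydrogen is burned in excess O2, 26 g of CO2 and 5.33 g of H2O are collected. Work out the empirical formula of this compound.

mol C = 26 / 44.01 = 0.5908; mass C = 0.5908 × 12.01 = 7.095 g
mol H = 2 × (5.33 / 18.02) = 0.5916; mass H = 0.5916 × 1.008 = 0.5963 g
Ratios (÷ 0.5908): C 1.000, H 1.001
≈ 1:1 → CH

CH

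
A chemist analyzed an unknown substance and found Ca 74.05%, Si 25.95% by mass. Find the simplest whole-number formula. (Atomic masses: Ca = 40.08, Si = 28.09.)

Ca2Si

Assume 100 g: 74.05 g Ca, 25.95 g Si.
n(Ca) = 74.05/40.08 = 1.848, n(Si) = 25.95/28.09 = 0.9238
Ratios (÷ 0.9238): Ca 2.000, Si 1.000
→ Ca2Si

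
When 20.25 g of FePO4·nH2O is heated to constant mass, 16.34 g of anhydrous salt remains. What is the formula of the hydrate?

Mass of water lost = 20.25 − 16.34 = 3.91 g → 3.91 / 18.02 = 0.217 mol H2O
Molar mass of FePO4 = 150.82 g/mol → mol FePO4 = 16.34 / 150.82 = 0.1083
n = 0.217 / 0.1083 = 2.00 ≈ 2 → FePO4·2H2O

FePO4·2H2O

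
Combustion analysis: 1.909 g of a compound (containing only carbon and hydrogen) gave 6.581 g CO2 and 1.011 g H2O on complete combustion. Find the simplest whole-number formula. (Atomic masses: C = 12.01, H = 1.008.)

mol C = 6.581 / 44.01 = 0.1495; mass C = 0.1495 × 12.01 = 1.796 g
mol H = 2 × (1.011 / 18.02) = 0.1122; mass H = 0.1122 × 1.008 = 0.1131 g
Smallest is H at 0.1122 mol; normalising gives C 1.333, H 1.000
Scaling by 3: C 4.00, H 3.00 → C4H3

C4H3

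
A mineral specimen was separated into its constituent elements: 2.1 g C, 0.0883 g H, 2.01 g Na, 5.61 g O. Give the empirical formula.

C: 2.1 g ÷ 12.01 g/mol = 0.1749 mol
H: 0.0883 g ÷ 1.008 g/mol = 0.0876 mol
Na: 2.01 g ÷ 22.99 g/mol = 0.08743 mol
O: 5.61 g ÷ 16.00 g/mol = 0.3506 mol
Smallest is Na at 0.08743 mol; normalising gives C 2.000, H 1.002, Na 1.000, O 4.010
Ratio ≈ 2:1:1:4, so the empirical formula is C2HNaO4

C2HNaO4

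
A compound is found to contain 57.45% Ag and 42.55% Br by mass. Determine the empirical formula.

AgBr

Assume 100 g: 57.45 g Ag, 42.55 g Br.
n(Ag) = 57.45/107.87 = 0.5326, n(Br) = 42.55/79.90 = 0.5325
Divide by the smallest (0.5325 mol Br): Ag 1.000, Br 1.000
≈ 1:1 → AgBr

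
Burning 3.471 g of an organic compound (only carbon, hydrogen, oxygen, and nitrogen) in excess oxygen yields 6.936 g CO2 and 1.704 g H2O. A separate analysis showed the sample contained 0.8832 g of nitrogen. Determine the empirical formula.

mol C = 6.936 / 44.01 = 0.1576; mass C = 0.1576 × 12.01 = 1.893 g
mol H = 2 × (1.704 / 18.02) = 0.1891; mass H = 0.1891 × 1.008 = 0.1906 g
mol N = 0.8832 / 14.01 = 0.06304
mass O = 3.471 − (2.967) = 0.5044 g → mol O = 0.03152
Divide by the smallest (0.03152 mol O): C 4.999, H 5.999, N 2.000, O 1.000
Ratio ≈ 5:6:2:1, so the empirical formula is C5H6N2O

C5H6N2O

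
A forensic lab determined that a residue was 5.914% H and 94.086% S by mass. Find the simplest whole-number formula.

H2S

Assume 100 g: 5.914 g H, 94.086 g S.
n(H) = 5.914/1.008 = 5.867, n(S) = 94.086/32.07 = 2.934
Divide by the smallest (2.934 mol S): H 2.000, S 1.000
≈ 2:1 → H2S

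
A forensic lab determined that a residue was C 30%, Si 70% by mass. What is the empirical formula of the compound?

Assume 100 g: 30 g C, 70 g Si.
n(C) = 30/12.01 = 2.498, n(Si) = 70/28.09 = 2.492
Ratios (÷ 2.492): C 1.002, Si 1.000
→ CSi

CSi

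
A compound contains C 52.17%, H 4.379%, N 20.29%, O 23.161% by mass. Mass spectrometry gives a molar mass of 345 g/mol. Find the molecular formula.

Assume 100 g: 52.17 g C, 4.379 g H, 20.29 g N, 23.161 g O.
Moles — C: 52.17 / 12.01 = 4.344 mol; H: 4.379 / 1.008 = 4.344 mol; N: 20.29 / 14.01 = 1.448 mol; O: 23.161 / 16.00 = 1.448 mol
Divide by the smallest (1.448 mol O): C 3.001, H 3.001, N 1.000, O 1.000
→ C3H3NO
Empirical-formula mass = 69.06 g/mol
n = 345 / 69.06 = 5.00 ≈ 5
Molecular formula = (C3H3NO)×5 = C15H15N5O5

C15H15N5O5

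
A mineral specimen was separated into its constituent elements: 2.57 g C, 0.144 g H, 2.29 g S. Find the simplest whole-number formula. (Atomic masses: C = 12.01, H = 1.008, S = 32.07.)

n(C) = 2.57/12.01 = 0.214, n(H) = 0.144/1.008 = 0.1429, n(S) = 2.29/32.07 = 0.07141
Smallest is S at 0.07141 mol; normalising gives C 2.997, H 2.001, S 1.000
→ C3H2S

C3H2S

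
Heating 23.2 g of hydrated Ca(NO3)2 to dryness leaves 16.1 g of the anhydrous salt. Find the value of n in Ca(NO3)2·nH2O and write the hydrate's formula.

Ca(NO3)2·4H2O

Mass of water lost = 23.2 − 16.1 = 7.1 g → 7.1 / 18.02 = 0.394 mol H2O
Molar mass of Ca(NO3)2 = 164.10 g/mol → mol Ca(NO3)2 = 16.1 / 164.10 = 0.09811
n = 0.394 / 0.09811 = 4.02 ≈ 4 → Ca(NO3)2·4H2O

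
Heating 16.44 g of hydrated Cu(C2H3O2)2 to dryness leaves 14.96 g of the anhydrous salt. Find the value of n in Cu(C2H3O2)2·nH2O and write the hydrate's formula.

Mass of water lost = 16.44 − 14.96 = 1.48 g → 1.48 / 18.02 = 0.08213 mol H2O
Molar mass of Cu(C2H3O2)2 = 181.64 g/mol → mol Cu(C2H3O2)2 = 14.96 / 181.64 = 0.08236
n = 0.08213 / 0.08236 = 1.00 ≈ 1 → Cu(C2H3O2)2·H2O

Cu(C2H3O2)2·H2O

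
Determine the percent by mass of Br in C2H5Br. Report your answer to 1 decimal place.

73.3%

Molar mass = 2(12.01) + 5(1.008) + 1(79.90) = 108.960 g/mol
Mass of Br per mole = 1 × 79.90 = 79.900 g
% Br = 79.900 / 108.960 × 100 = 73.3%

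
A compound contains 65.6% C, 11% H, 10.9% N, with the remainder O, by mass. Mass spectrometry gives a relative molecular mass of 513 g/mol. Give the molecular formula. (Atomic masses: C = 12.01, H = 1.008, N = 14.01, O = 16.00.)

Assume 100 g: 65.6 g C, 11 g H, 10.9 g N, 12.5 g O.
n(C) = 65.6/12.01 = 5.462, n(H) = 11/1.008 = 10.91, n(N) = 10.9/14.01 = 0.778, n(O) = 12.5/16.00 = 0.7812
Divide by the smallest (0.778 mol N): C 7.021, H 14.026, N 1.000, O 1.004
Ratio ≈ 7:14:1:1, so the empirical formula is C7H14NO
Empirical-formula mass = 128.19 g/mol
n = 513 / 128.19 = 4.00 ≈ 4
Molecular formula = (C7H14NO)×4 = C28H56N4O4

C28H56N4O4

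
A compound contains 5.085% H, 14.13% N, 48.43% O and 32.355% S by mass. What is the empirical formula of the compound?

H5NO3S

Assume 100 g: 5.085 g H, 14.13 g N, 48.43 g O, 32.355 g S.
H: 5.085 g ÷ 1.008 g/mol = 5.045 mol
N: 14.13 g ÷ 14.01 g/mol = 1.009 mol
O: 48.43 g ÷ 16.00 g/mol = 3.027 mol
S: 32.355 g ÷ 32.07 g/mol = 1.009 mol
Ratios (÷ 1.009): H 5.002, N 1.000, O 3.001, S 1.000
→ H5NO3S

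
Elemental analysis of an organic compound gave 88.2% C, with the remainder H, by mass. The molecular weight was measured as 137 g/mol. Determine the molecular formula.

C10H16

Assume 100 g: 88.2 g C, 11.8 g H.
C: 88.2 g ÷ 12.01 g/mol = 7.344 mol
H: 11.8 g ÷ 1.008 g/mol = 11.71 mol
Smallest is C at 7.344 mol; normalising gives C 1.000, H 1.594
×5: C 5.00, H 7.97 → C5H8
Empirical-formula mass = 68.11 g/mol
n = 137 / 68.11 = 2.01 ≈ 2
Molecular formula = (C5H8)×2 = C10H16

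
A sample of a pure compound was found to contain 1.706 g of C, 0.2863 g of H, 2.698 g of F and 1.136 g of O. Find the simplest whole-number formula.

C2H4F2O

C: 1.706 g ÷ 12.01 g/mol = 0.142 mol
H: 0.2863 g ÷ 1.008 g/mol = 0.284 mol
F: 2.698 g ÷ 19.00 g/mol = 0.142 mol
O: 1.136 g ÷ 16.00 g/mol = 0.071 mol
Divide by the smallest (0.071 mol O): C 2.001, H 4.000, F 2.000, O 1.000
→ C2H4F2O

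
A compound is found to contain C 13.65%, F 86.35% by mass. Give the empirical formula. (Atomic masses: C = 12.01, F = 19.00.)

Assume 100 g: 13.65 g C, 86.35 g F.
n(C) = 13.65/12.01 = 1.137, n(F) = 86.35/19.00 = 4.545
Divide by the smallest (1.137 mol C): C 1.000, F 3.999
≈ 1:4 → CF4

CF4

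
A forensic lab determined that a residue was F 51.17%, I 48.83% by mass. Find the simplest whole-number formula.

F7I

Assume 100 g: 51.17 g F, 48.83 g I.
n(F) = 51.17/19.00 = 2.693, n(I) = 48.83/126.90 = 0.3848
Divide by the smallest (0.3848 mol I): F 6.999, I 1.000
→ F7I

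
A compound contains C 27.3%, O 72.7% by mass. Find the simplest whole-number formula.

Assume 100 g: 27.3 g C, 72.7 g O.
n(C) = 27.3/12.01 = 2.273, n(O) = 72.7/16.00 = 4.544
Ratios (÷ 2.273): C 1.000, O 1.999
→ CO2

CO2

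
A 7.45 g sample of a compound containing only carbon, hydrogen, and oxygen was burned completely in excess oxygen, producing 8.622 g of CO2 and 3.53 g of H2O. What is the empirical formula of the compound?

mol C = 8.622 / 44.01 = 0.1959; mass C = 0.1959 × 12.01 = 2.353 g
mol H = 2 × (3.53 / 18.02) = 0.3918; mass H = 0.3918 × 1.008 = 0.3949 g
mass O = 7.45 − (2.748) = 4.702 g → mol O = 0.2939
Ratios (÷ 0.1959): C 1.000, H 2.000, O 1.500
×2: C 2.00, H 4.00, O 3.00 → C2H4O3

C2H4O3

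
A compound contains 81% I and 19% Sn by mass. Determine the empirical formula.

I4Sn

Assume 100 g: 81 g I, 19 g Sn.
n(I) = 81/126.90 = 0.6383, n(Sn) = 19/118.71 = 0.1601
Divide by the smallest (0.1601 mol Sn): I 3.988, Sn 1.000
≈ 4:1 → I4Sn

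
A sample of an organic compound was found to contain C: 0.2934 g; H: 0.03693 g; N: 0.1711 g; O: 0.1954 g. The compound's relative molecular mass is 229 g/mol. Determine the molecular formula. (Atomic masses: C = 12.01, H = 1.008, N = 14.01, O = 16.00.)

C8H12N4O4

Moles — C: 0.2934 / 12.01 = 0.02443 mol; H: 0.03693 / 1.008 = 0.03664 mol; N: 0.1711 / 14.01 = 0.01221 mol; O: 0.1954 / 16.00 = 0.01221 mol
Smallest is O at 0.01221 mol; normalising gives C 2.000, H 3.000, N 1.000, O 1.000
Ratio ≈ 2:3:1:1, so the empirical formula is C2H3NO
Empirical-formula mass = 57.05 g/mol
n = 229 / 57.05 = 4.01 ≈ 4
Molecular formula = (C2H3NO)×4 = C8H12N4O4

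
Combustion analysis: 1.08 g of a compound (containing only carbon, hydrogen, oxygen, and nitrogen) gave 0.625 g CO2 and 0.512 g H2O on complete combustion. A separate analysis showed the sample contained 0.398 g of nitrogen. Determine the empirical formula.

mol C = 0.625 / 44.01 = 0.01420; mass C = 0.01420 × 12.01 = 0.1706 g
mol H = 2 × (0.512 / 18.02) = 0.05683; mass H = 0.05683 × 1.008 = 0.05728 g
mol N = 0.398 / 14.01 = 0.02841
mass O = 1.08 − (0.6258) = 0.4542 g → mol O = 0.02839
Ratios (÷ 0.0142): C 1.000, H 4.001, N 2.000, O 1.999
Ratio ≈ 1:4:2:2, so the empirical formula is CH4N2O2

CH4N2O2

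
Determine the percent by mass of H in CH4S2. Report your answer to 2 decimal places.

5.03%

Molar mass = 1(12.01) + 4(1.008) + 2(32.07) = 80.182 g/mol
Mass of H per mole = 4 × 1.008 = 4.032 g
% H = 4.032 / 80.182 × 100 = 5.03%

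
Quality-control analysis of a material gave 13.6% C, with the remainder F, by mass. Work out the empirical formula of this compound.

Assume 100 g: 13.6 g C, 86.4 g F.
Moles — C: 13.6 / 12.01 = 1.132 mol; F: 86.4 / 19.00 = 4.547 mol
Ratios (÷ 1.132): C 1.000, F 4.016
Ratio ≈ 1:4, so the empirical formula is CF4

CF4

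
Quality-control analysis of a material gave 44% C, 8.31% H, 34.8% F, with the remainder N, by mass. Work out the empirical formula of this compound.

Assume 100 g: 44 g C, 8.31 g H, 34.8 g F, 12.89 g N.
C: 44 g ÷ 12.01 g/mol = 3.664 mol
H: 8.31 g ÷ 1.008 g/mol = 8.244 mol
F: 34.8 g ÷ 19.00 g/mol = 1.832 mol
N: 12.89 g ÷ 14.01 g/mol = 0.9201 mol
Ratios (÷ 0.9201): C 3.982, H 8.960, F 1.991, N 1.000
Ratio ≈ 4:9:2:1, so the empirical formula is C4H9F2N

C4H9F2N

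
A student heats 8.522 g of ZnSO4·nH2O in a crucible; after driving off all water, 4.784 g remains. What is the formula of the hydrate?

Mass of water lost = 8.522 − 4.784 = 3.738 g → 3.738 / 18.02 = 0.2074 mol H2O
Molar mass of ZnSO4 = 161.45 g/mol → mol ZnSO4 = 4.784 / 161.45 = 0.02963
n = 0.2074 / 0.02963 = 7.00 ≈ 7 → ZnSO4·7H2O

ZnSO4·7H2O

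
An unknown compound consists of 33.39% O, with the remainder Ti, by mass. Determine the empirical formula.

Assume 100 g: 33.39 g O, 66.61 g Ti.
O: 33.39 g ÷ 16.00 g/mol = 2.087 mol
Ti: 66.61 g ÷ 47.87 g/mol = 1.391 mol
Smallest is Ti at 1.391 mol; normalising gives O 1.500, Ti 1.000
Multiply by 2: O 3.00, Ti 2.00 → O3Ti2

O3Ti2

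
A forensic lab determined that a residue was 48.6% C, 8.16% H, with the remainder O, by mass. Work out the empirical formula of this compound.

C3H6O2

Assume 100 g: 48.6 g C, 8.16 g H, 43.24 g O.
Moles — C: 48.6 / 12.01 = 4.047 mol; H: 8.16 / 1.008 = 8.095 mol; O: 43.24 / 16.00 = 2.703 mol
Divide by the smallest (2.703 mol O): C 1.497, H 2.995, O 1.000
Scaling by 2: C 2.99, H 5.99, O 2.00 → C3H6O2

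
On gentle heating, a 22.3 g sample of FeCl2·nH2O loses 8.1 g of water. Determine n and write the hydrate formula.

FeCl2·4H2O

Mass of anhydrous FeCl2 = 22.3 − 8.1 = 14.2 g
mol H2O = 8.1 / 18.02 = 0.4495
Molar mass of FeCl2 = 126.75 g/mol → mol FeCl2 = 14.2 / 126.75 = 0.112
n = 0.4495 / 0.112 = 4.01 ≈ 4 → FeCl2·4H2O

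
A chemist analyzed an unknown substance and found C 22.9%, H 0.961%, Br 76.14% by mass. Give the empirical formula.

C2HBr

Assume 100 g: 22.9 g C, 0.961 g H, 76.14 g Br.
n(C) = 22.9/12.01 = 1.907, n(H) = 0.961/1.008 = 0.9534, n(Br) = 76.14/79.90 = 0.9529
Divide by the smallest (0.9529 mol Br): C 2.001, H 1.000, Br 1.000
≈ 2:1:1 → C2HBr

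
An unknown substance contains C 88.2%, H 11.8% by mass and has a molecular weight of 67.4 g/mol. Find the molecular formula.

C5H8

Assume 100 g: 88.2 g C, 11.8 g H.
n(C) = 88.2/12.01 = 7.344, n(H) = 11.8/1.008 = 11.71
Divide by the smallest (7.344 mol C): C 1.000, H 1.594
×5: C 5.00, H 7.97 → C5H8
Empirical-formula mass = 68.11 g/mol
n = 67.4 / 68.11 = 0.99 ≈ 1
Molecular formula = empirical formula = C5H8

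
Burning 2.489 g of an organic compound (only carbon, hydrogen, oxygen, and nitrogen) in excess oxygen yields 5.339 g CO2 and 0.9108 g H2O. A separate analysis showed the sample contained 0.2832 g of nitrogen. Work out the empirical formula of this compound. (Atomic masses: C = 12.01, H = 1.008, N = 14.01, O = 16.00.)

mol C = 5.339 / 44.01 = 0.1213; mass C = 0.1213 × 12.01 = 1.457 g
mol H = 2 × (0.9108 / 18.02) = 0.1011; mass H = 0.1011 × 1.008 = 0.1019 g
mol N = 0.2832 / 14.01 = 0.02021
mass O = 2.489 − (1.842) = 0.6469 g → mol O = 0.04043
Smallest is N at 0.02021 mol; normalising gives C 6.001, H 5.001, N 1.000, O 2.000
≈ 6:5:1:2 → C6H5NO2

C6H5NO2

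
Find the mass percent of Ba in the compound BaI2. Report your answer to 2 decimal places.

Molar mass = 1(137.33) + 2(126.90) = 391.130 g/mol
Mass of Ba per mole = 1 × 137.33 = 137.330 g
% Ba = 137.330 / 391.130 × 100 = 35.11%

35.11%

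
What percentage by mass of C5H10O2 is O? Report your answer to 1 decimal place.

Molar mass = 5(12.01) + 10(1.008) + 2(16.00) = 102.130 g/mol
Mass of O per mole = 2 × 16.00 = 32.000 g
% O = 32.000 / 102.130 × 100 = 31.3%

31.3%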